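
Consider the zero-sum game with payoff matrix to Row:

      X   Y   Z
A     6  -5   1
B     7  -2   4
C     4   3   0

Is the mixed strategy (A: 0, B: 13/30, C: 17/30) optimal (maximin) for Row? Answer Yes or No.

Against X this mix gives (13/30)·7 + (17/30)·4 = 53/10.
Against Y this mix gives (13/30)·(-2) + (17/30)·3 = 5/6.
Against Z this mix gives (13/30)·4 + (17/30)·0 = 26/15.
Column will play Y, holding Row to 5/6. Shifting weight toward the row that does better against Y would raise this floor (the equalizing mix achieves 4/3 against both Y and Z), so the proposed strategy is not optimal.

No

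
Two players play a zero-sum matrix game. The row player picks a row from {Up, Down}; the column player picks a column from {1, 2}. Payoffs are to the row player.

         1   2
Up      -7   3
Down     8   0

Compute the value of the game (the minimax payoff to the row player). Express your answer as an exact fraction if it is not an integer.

4/3

Row minima: Up → -7, Down → 0; maximin = 0.
Column maxima: 1 → 8, 2 → 3; minimax = 3.
0 ≠ 3, so there is no saddle point; optimal play is mixed.
Let the row player play Up with probability p. Expected payoff against 1: (-7)p + 8(1−p) = −15p + 8; against 2: 3p + 0(1−p) = 3p.
Setting these equal: −15p + 8 = 3p ⇒ −18p = -8 ⇒ p = 4/9, and the value is (-15)·(4/9) + 8 = 4/3.
For the column player: with q = P(1), equating Up's and Down's payoffs gives −10q + 3 = 8q ⇒ q = 1/6.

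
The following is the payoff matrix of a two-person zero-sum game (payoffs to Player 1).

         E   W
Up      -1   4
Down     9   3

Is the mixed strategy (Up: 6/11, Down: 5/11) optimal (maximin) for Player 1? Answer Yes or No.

Against E this mix gives (6/11)·(-1) + (5/11)·9 = 39/11.
Against W this mix gives (6/11)·4 + (5/11)·3 = 39/11.
All of Player 2's active replies (E, W) yield 39/11, and no column does worse for Player 1. The mix makes Player 2 indifferent and guarantees 39/11, so it is optimal.

Yes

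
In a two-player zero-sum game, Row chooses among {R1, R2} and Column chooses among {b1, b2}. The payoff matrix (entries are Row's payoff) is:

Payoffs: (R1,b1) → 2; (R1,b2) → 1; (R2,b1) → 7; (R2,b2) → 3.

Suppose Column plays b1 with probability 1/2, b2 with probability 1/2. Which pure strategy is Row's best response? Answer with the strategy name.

R2

Expected payoff of R1: (1/2)·2 + (1/2)·1 = 3/2.
Expected payoff of R2: (1/2)·7 + (1/2)·3 = 5.
The largest is 5, so Row's best response is R2.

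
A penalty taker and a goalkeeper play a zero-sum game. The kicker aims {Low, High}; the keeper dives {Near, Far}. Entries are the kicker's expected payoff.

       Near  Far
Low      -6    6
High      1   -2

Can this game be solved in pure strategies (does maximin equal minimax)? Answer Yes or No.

Row minima: Low → -6, High → -2; maximin = -2.
Column maxima: Near → 1, Far → 6; minimax = 1.
-2 ≠ 1, so no pure-strategy equilibrium exists.

No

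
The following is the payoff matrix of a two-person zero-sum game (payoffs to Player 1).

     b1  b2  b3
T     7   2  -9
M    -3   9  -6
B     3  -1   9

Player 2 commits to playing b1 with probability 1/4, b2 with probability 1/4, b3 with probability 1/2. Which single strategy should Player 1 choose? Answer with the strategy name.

Expected payoff of T: (1/4)·7 + (1/4)·2 + (1/2)·(-9) = -9/4.
Expected payoff of M: (1/4)·(-3) + (1/4)·9 + (1/2)·(-6) = -3/2.
Expected payoff of B: (1/4)·3 + (1/4)·(-1) + (1/2)·9 = 5.
The largest is 5, so Player 1's best response is B.

B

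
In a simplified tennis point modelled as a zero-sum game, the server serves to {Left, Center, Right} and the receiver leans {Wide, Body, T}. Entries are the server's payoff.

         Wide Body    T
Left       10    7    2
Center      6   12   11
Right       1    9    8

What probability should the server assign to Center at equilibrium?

Row minima: Left → 2, Center → 6, Right → 1; maximin = 6.
Column maxima: Wide → 10, Body → 12, T → 11; minimax = 10.
6 ≠ 10, so there is no saddle point; optimal play is mixed.
Right is strictly dominated by Center, so the server never plays it.
Body is strictly dominated by T (it gives the server strictly more in every row), so the receiver never plays it.
On the remaining 2×2 (Left, Center vs Wide, T):
Let the server play Left with probability p. Expected payoff against Wide: 10p + 6(1−p) = 4p + 6; against T: 2p + 11(1−p) = −9p + 11.
Setting these equal: 4p + 6 = −9p + 11 ⇒ 13p = 5 ⇒ p = 5/13, and the value is (4)·(5/13) + 6 = 98/13.
For the receiver: with q = P(Wide), equating Left's and Center's payoffs gives 8q + 2 = −5q + 11 ⇒ q = 9/13.

8/13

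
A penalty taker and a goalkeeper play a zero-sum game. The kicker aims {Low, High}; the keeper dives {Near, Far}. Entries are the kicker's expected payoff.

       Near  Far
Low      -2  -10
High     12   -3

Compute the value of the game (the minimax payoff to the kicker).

Row minima: Low → -10, High → -3; maximin = -3.
Column maxima: Near → 12, Far → -3; minimax = -3.
Since maximin = minimax = -3, there is a saddle point and the value is -3.

-3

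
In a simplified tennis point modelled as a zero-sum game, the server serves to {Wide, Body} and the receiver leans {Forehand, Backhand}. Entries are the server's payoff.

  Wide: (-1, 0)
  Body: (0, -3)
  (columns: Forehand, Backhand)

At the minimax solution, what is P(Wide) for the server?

Row minima: Wide → -1, Body → -3; maximin = -1.
Column maxima: Forehand → 0, Backhand → 0; minimax = 0.
-1 ≠ 0, so there is no saddle point; optimal play is mixed.
Let the server play Wide with probability p. Expected payoff against Forehand: (-1)p + 0(1−p) = −p; against Backhand: 0p + (-3)(1−p) = 3p − 3.
Setting these equal: −p = 3p − 3 ⇒ −4p = -3 ⇒ p = 3/4, and the value is (-1)·(3/4) = -3/4.
For the receiver: with q = P(Forehand), equating Wide's and Body's payoffs gives −q = 3q − 3 ⇒ q = 3/4.

3/4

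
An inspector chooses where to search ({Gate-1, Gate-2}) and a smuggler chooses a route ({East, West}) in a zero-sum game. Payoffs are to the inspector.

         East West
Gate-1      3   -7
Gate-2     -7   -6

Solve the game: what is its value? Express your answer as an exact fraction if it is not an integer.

-67/11

Row minima: Gate-1 → -7, Gate-2 → -7; maximin = -7.
Column maxima: East → 3, West → -6; minimax = -6.
-7 ≠ -6, so there is no saddle point; optimal play is mixed.
Let the inspector play Gate-1 with probability p. Expected payoff against East: 3p + (-7)(1−p) = 10p − 7; against West: (-7)p + (-6)(1−p) = −p − 6.
Setting these equal: 10p − 7 = −p − 6 ⇒ 11p = 1 ⇒ p = 1/11, and the value is (10)·(1/11) − 7 = -67/11.
For the smuggler: with q = P(East), equating Gate-1's and Gate-2's payoffs gives 10q − 7 = −q − 6 ⇒ q = 1/11.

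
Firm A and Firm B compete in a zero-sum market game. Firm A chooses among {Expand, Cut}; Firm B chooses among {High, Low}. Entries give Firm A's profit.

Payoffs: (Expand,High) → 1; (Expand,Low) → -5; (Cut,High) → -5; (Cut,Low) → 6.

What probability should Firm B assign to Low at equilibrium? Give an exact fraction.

6/17

Row minima: Expand → -5, Cut → -5; maximin = -5.
Column maxima: High → 1, Low → 6; minimax = 1.
-5 ≠ 1, so there is no saddle point; optimal play is mixed.
Let Firm A play Expand with probability p. Expected payoff against High: 1p + (-5)(1−p) = 6p − 5; against Low: (-5)p + 6(1−p) = −11p + 6.
Setting these equal: 6p − 5 = −11p + 6 ⇒ 17p = 11 ⇒ p = 11/17, and the value is (6)·(11/17) − 5 = -19/17.
For Firm B: with q = P(High), equating Expand's and Cut's payoffs gives 6q − 5 = −11q + 6 ⇒ q = 11/17.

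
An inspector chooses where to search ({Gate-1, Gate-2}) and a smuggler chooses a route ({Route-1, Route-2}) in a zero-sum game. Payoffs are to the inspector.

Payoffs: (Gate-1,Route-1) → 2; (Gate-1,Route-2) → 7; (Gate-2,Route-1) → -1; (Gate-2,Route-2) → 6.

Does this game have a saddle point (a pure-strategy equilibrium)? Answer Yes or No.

Row minima: Gate-1 → 2, Gate-2 → -1; maximin = 2.
Column maxima: Route-1 → 2, Route-2 → 7; minimax = 2.
maximin = minimax = 2, so a saddle point exists.

Yes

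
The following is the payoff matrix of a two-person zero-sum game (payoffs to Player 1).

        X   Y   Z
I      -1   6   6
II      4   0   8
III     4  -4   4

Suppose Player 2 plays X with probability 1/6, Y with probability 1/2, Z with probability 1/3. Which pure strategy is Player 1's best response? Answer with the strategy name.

Expected payoff of I: (1/6)·(-1) + (1/2)·6 + (1/3)·6 = 29/6.
Expected payoff of II: (1/6)·4 + (1/2)·0 + (1/3)·8 = 10/3.
Expected payoff of III: (1/6)·4 + (1/2)·(-4) + (1/3)·4 = 0.
The largest is 29/6, so Player 1's best response is I.

I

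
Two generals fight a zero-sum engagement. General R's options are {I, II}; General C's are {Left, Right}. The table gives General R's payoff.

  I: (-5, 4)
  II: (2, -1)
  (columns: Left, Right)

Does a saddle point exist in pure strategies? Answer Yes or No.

Row minima: I → -5, II → -1; maximin = -1.
Column maxima: Left → 2, Right → 4; minimax = 2.
-1 ≠ 2, so no pure-strategy equilibrium exists.

No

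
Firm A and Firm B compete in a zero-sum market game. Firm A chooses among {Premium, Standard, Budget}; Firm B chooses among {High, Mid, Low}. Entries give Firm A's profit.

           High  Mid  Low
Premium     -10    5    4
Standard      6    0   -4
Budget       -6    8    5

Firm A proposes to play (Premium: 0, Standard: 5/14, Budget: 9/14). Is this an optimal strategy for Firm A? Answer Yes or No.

Against High this mix gives (5/14)·6 + (9/14)·(-6) = -12/7.
Against Mid this mix gives (5/14)·0 + (9/14)·8 = 36/7.
Against Low this mix gives (5/14)·(-4) + (9/14)·5 = 25/14.
Firm B will play High, holding Firm A to -12/7. Shifting weight toward the row that does better against High would raise this floor (the equalizing mix achieves 2/7 against both High and Low), so the proposed strategy is not optimal.

No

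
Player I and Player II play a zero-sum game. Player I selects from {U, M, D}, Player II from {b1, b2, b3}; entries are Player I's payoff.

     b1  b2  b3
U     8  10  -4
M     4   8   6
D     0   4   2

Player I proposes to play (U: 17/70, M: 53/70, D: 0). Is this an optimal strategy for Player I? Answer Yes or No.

No

Against b1 this mix gives (17/70)·8 + (53/70)·4 = 174/35.
Against b2 this mix gives (17/70)·10 + (53/70)·8 = 297/35.
Against b3 this mix gives (17/70)·(-4) + (53/70)·6 = 25/7.
Player II will play b3, holding Player I to 25/7. Shifting weight toward the row that does better against b3 would raise this floor (the equalizing mix achieves 32/7 against both b3 and b1), so the proposed strategy is not optimal.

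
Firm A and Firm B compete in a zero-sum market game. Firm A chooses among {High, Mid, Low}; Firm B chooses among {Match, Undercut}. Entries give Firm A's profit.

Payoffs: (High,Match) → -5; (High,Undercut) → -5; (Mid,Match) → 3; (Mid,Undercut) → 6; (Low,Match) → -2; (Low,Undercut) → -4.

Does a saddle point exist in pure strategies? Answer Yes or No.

Row minima: High → -5, Mid → 3, Low → -4; maximin = 3.
Column maxima: Match → 3, Undercut → 6; minimax = 3.
maximin = minimax = 3, so a saddle point exists.

Yes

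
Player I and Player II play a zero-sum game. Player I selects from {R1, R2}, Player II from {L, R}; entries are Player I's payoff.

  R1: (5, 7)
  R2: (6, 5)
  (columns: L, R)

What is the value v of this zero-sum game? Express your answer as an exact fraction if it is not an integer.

Row minima: R1 → 5, R2 → 5; maximin = 5.
Column maxima: L → 6, R → 7; minimax = 6.
5 ≠ 6, so there is no saddle point; optimal play is mixed.
Let Player I play R1 with probability p. Expected payoff against L: 5p + 6(1−p) = −p + 6; against R: 7p + 5(1−p) = 2p + 5.
Setting these equal: −p + 6 = 2p + 5 ⇒ −3p = -1 ⇒ p = 1/3, and the value is (-1)·(1/3) + 6 = 17/3.
For Player II: with q = P(L), equating R1's and R2's payoffs gives −2q + 7 = q + 5 ⇒ q = 2/3.

17/3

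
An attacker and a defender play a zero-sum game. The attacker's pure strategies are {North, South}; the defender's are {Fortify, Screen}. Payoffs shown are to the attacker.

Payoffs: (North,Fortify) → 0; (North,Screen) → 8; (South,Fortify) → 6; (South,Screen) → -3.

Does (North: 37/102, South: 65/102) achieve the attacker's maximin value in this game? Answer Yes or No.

Against Fortify this mix gives (37/102)·0 + (65/102)·6 = 65/17.
Against Screen this mix gives (37/102)·8 + (65/102)·(-3) = 101/102.
The defender will play Screen, holding the attacker to 101/102. Shifting weight toward the row that does better against Screen would raise this floor (the equalizing mix achieves 48/17 against both Screen and Fortify), so the proposed strategy is not optimal.

No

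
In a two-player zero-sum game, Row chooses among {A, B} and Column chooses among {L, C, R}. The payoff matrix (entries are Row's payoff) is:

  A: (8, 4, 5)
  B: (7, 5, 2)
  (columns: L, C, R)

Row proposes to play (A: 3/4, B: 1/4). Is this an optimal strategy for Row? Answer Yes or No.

Against L this mix gives (3/4)·8 + (1/4)·7 = 31/4.
Against C this mix gives (3/4)·4 + (1/4)·5 = 17/4.
Against R this mix gives (3/4)·5 + (1/4)·2 = 17/4.
All of Column's active replies (C, R) yield 17/4, and no column does worse for Row. The mix makes Column indifferent and guarantees 17/4, so it is optimal.

Yes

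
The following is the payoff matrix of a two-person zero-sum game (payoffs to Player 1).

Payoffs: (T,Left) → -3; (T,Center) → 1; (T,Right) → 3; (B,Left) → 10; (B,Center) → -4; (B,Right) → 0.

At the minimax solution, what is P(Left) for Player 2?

Row minima: T → -3, B → -4; maximin = -3.
Column maxima: Left → 10, Center → 1, Right → 3; minimax = 1.
-3 ≠ 1, so there is no saddle point; optimal play is mixed.
Right is strictly dominated by Center (it gives Player 1 strictly more in every row), so Player 2 never plays it.
On the remaining 2×2 (T, B vs Left, Center):
Let Player 1 play T with probability p. Expected payoff against Left: (-3)p + 10(1−p) = −13p + 10; against Center: 1p + (-4)(1−p) = 5p − 4.
Setting these equal: −13p + 10 = 5p − 4 ⇒ −18p = -14 ⇒ p = 7/9, and the value is (-13)·(7/9) + 10 = -1/9.
For Player 2: with q = P(Left), equating T's and B's payoffs gives −4q + 1 = 14q − 4 ⇒ q = 5/18.

5/18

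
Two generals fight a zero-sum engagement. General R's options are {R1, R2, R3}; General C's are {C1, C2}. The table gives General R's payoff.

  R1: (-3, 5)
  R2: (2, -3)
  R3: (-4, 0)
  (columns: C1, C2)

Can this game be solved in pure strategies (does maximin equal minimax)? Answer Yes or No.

No

Row minima: R1 → -3, R2 → -3, R3 → -4; maximin = -3.
Column maxima: C1 → 2, C2 → 5; minimax = 2.
-3 ≠ 2, so no pure-strategy equilibrium exists.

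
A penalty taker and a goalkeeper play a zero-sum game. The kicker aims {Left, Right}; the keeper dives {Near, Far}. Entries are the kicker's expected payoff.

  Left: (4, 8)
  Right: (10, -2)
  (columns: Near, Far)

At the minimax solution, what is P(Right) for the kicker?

1/4

Row minima: Left → 4, Right → -2; maximin = 4.
Column maxima: Near → 10, Far → 8; minimax = 8.
4 ≠ 8, so there is no saddle point; optimal play is mixed.
Let the kicker play Left with probability p. Expected payoff against Near: 4p + 10(1−p) = −6p + 10; against Far: 8p + (-2)(1−p) = 10p − 2.
Setting these equal: −6p + 10 = 10p − 2 ⇒ −16p = -12 ⇒ p = 3/4, and the value is (-6)·(3/4) + 10 = 11/2.
For the keeper: with q = P(Near), equating Left's and Right's payoffs gives −4q + 8 = 12q − 2 ⇒ q = 5/8.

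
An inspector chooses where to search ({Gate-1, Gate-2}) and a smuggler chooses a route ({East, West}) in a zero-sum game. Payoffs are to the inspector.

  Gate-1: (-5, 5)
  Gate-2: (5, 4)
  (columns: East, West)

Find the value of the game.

Row minima: Gate-1 → -5, Gate-2 → 4; maximin = 4.
Column maxima: East → 5, West → 5; minimax = 5.
4 ≠ 5, so there is no saddle point; optimal play is mixed.
Let the inspector play Gate-1 with probability p. Expected payoff against East: (-5)p + 5(1−p) = −10p + 5; against West: 5p + 4(1−p) = p + 4.
Setting these equal: −10p + 5 = p + 4 ⇒ −11p = -1 ⇒ p = 1/11, and the value is (-10)·(1/11) + 5 = 45/11.
For the smuggler: with q = P(East), equating Gate-1's and Gate-2's payoffs gives −10q + 5 = q + 4 ⇒ q = 1/11.

45/11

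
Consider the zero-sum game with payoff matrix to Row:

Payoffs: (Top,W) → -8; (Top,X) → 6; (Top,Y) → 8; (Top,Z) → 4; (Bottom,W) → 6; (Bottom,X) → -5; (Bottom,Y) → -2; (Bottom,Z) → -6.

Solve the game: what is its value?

Row minima: Top → -8, Bottom → -6; maximin = -6.
Column maxima: W → 6, X → 6, Y → 8, Z → 4; minimax = 4.
-6 ≠ 4, so there is no saddle point; optimal play is mixed.
X is strictly dominated by Z (it gives Row strictly more in every row), so Column never plays it.
Y is strictly dominated by Z (it gives Row strictly more in every row), so Column never plays it.
On the remaining 2×2 (Top, Bottom vs W, Z):
Let Row play Top with probability p. Expected payoff against W: (-8)p + 6(1−p) = −14p + 6; against Z: 4p + (-6)(1−p) = 10p − 6.
Setting these equal: −14p + 6 = 10p − 6 ⇒ −24p = -12 ⇒ p = 1/2, and the value is (-14)·(1/2) + 6 = -1.
For Column: with q = P(W), equating Top's and Bottom's payoffs gives −12q + 4 = 12q − 6 ⇒ q = 5/12.

-1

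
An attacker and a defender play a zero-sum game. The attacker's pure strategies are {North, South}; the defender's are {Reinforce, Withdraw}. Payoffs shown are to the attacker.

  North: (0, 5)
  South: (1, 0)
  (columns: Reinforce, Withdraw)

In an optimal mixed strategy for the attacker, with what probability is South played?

5/6

Row minima: North → 0, South → 0; maximin = 0.
Column maxima: Reinforce → 1, Withdraw → 5; minimax = 1.
0 ≠ 1, so there is no saddle point; optimal play is mixed.
Let the attacker play North with probability p. Expected payoff against Reinforce: 0p + 1(1−p) = −p + 1; against Withdraw: 5p + 0(1−p) = 5p.
Setting these equal: −p + 1 = 5p ⇒ −6p = -1 ⇒ p = 1/6, and the value is (-1)·(1/6) + 1 = 5/6.
For the defender: with q = P(Reinforce), equating North's and South's payoffs gives −5q + 5 = q ⇒ q = 5/6.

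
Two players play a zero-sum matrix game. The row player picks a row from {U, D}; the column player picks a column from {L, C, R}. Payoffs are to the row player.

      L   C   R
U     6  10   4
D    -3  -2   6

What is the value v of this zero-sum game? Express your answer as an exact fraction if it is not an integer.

Row minima: U → 4, D → -3; maximin = 4.
Column maxima: L → 6, C → 10, R → 6; minimax = 6.
4 ≠ 6, so there is no saddle point; optimal play is mixed.
C is strictly dominated by L (it gives the row player strictly more in every row), so the column player never plays it.
On the remaining 2×2 (U, D vs L, R):
Let the row player play U with probability p. Expected payoff against L: 6p + (-3)(1−p) = 9p − 3; against R: 4p + 6(1−p) = −2p + 6.
Setting these equal: 9p − 3 = −2p + 6 ⇒ 11p = 9 ⇒ p = 9/11, and the value is (9)·(9/11) − 3 = 48/11.
For the column player: with q = P(L), equating U's and D's payoffs gives 2q + 4 = −9q + 6 ⇒ q = 2/11.

48/11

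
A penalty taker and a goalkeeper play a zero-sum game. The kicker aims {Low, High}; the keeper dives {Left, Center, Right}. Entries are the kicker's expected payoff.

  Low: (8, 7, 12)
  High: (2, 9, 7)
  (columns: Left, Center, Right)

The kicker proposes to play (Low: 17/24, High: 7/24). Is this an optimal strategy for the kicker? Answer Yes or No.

No

Against Left this mix gives (17/24)·8 + (7/24)·2 = 25/4.
Against Center this mix gives (17/24)·7 + (7/24)·9 = 91/12.
Against Right this mix gives (17/24)·12 + (7/24)·7 = 253/24.
The keeper will play Left, holding the kicker to 25/4. Shifting weight toward the row that does better against Left would raise this floor (the equalizing mix achieves 29/4 against both Left and Center), so the proposed strategy is not optimal.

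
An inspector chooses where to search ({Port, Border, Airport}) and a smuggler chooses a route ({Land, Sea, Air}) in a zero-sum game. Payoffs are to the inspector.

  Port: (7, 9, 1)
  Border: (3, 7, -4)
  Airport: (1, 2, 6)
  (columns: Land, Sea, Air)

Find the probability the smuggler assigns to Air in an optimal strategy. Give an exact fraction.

6/11

Row minima: Port → 1, Border → -4, Airport → 1; maximin = 1.
Column maxima: Land → 7, Sea → 9, Air → 6; minimax = 6.
1 ≠ 6, so there is no saddle point; optimal play is mixed.
Border is strictly dominated by Port, so the inspector never plays it.
Sea is strictly dominated by Land (it gives the inspector strictly more in every row), so the smuggler never plays it.
On the remaining 2×2 (Port, Airport vs Land, Air):
Let the inspector play Port with probability p. Expected payoff against Land: 7p + 1(1−p) = 6p + 1; against Air: 1p + 6(1−p) = −5p + 6.
Setting these equal: 6p + 1 = −5p + 6 ⇒ 11p = 5 ⇒ p = 5/11, and the value is (6)·(5/11) + 1 = 41/11.
For the smuggler: with q = P(Land), equating Port's and Airport's payoffs gives 6q + 1 = −5q + 6 ⇒ q = 5/11.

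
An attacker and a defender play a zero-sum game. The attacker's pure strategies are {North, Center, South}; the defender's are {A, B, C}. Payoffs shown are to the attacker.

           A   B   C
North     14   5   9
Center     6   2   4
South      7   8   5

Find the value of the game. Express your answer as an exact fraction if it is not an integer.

Row minima: North → 5, Center → 2, South → 5; maximin = 5.
Column maxima: A → 14, B → 8, C → 9; minimax = 8.
5 ≠ 8, so there is no saddle point; optimal play is mixed.
Center is strictly dominated by North, so the attacker never plays it.
A is strictly dominated by C (it gives the attacker strictly more in every row), so the defender never plays it.
On the remaining 2×2 (North, South vs B, C):
Let the attacker play North with probability p. Expected payoff against B: 5p + 8(1−p) = −3p + 8; against C: 9p + 5(1−p) = 4p + 5.
Setting these equal: −3p + 8 = 4p + 5 ⇒ −7p = -3 ⇒ p = 3/7, and the value is (-3)·(3/7) + 8 = 47/7.
For the defender: with q = P(B), equating North's and South's payoffs gives −4q + 9 = 3q + 5 ⇒ q = 4/7.

47/7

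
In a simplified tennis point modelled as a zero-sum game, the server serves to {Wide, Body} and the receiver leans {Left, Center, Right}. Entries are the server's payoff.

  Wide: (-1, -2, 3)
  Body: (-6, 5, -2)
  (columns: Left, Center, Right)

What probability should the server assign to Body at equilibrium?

Row minima: Wide → -2, Body → -6; maximin = -2.
Column maxima: Left → -1, Center → 5, Right → 3; minimax = -1.
-2 ≠ -1, so there is no saddle point; optimal play is mixed.
Right is strictly dominated by Left (it gives the server strictly more in every row), so the receiver never plays it.
On the remaining 2×2 (Wide, Body vs Left, Center):
Let the server play Wide with probability p. Expected payoff against Left: (-1)p + (-6)(1−p) = 5p − 6; against Center: (-2)p + 5(1−p) = −7p + 5.
Setting these equal: 5p − 6 = −7p + 5 ⇒ 12p = 11 ⇒ p = 11/12, and the value is (5)·(11/12) − 6 = -17/12.
For the receiver: with q = P(Left), equating Wide's and Body's payoffs gives q − 2 = −11q + 5 ⇒ q = 7/12.

1/12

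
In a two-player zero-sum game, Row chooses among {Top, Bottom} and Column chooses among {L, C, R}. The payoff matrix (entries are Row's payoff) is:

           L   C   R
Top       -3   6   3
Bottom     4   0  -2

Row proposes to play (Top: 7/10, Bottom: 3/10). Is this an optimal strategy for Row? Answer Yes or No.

Against L this mix gives (7/10)·(-3) + (3/10)·4 = -9/10.
Against C this mix gives (7/10)·6 + (3/10)·0 = 21/5.
Against R this mix gives (7/10)·3 + (3/10)·(-2) = 3/2.
Column will play L, holding Row to -9/10. Shifting weight toward the row that does better against L would raise this floor (the equalizing mix achieves 1/2 against both L and R), so the proposed strategy is not optimal.

No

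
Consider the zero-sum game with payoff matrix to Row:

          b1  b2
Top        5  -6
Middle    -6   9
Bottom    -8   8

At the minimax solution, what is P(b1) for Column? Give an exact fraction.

Row minima: Top → -6, Middle → -6, Bottom → -8; maximin = -6.
Column maxima: b1 → 5, b2 → 9; minimax = 5.
-6 ≠ 5, so there is no saddle point; optimal play is mixed.
Bottom is strictly dominated by Middle, so Row never plays it.
On the remaining 2×2 (Top, Middle vs b1, b2):
Let Row play Top with probability p. Expected payoff against b1: 5p + (-6)(1−p) = 11p − 6; against b2: (-6)p + 9(1−p) = −15p + 9.
Setting these equal: 11p − 6 = −15p + 9 ⇒ 26p = 15 ⇒ p = 15/26, and the value is (11)·(15/26) − 6 = 9/26.
For Column: with q = P(b1), equating Top's and Middle's payoffs gives 11q − 6 = −15q + 9 ⇒ q = 15/26.

15/26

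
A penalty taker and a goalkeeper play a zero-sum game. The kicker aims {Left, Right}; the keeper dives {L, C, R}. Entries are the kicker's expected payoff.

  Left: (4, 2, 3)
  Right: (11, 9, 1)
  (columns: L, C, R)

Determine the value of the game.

25/9

Row minima: Left → 2, Right → 1; maximin = 2.
Column maxima: L → 11, C → 9, R → 3; minimax = 3.
2 ≠ 3, so there is no saddle point; optimal play is mixed.
L is strictly dominated by C (it gives the kicker strictly more in every row), so the keeper never plays it.
On the remaining 2×2 (Left, Right vs C, R):
Let the kicker play Left with probability p. Expected payoff against C: 2p + 9(1−p) = −7p + 9; against R: 3p + 1(1−p) = 2p + 1.
Setting these equal: −7p + 9 = 2p + 1 ⇒ −9p = -8 ⇒ p = 8/9, and the value is (-7)·(8/9) + 9 = 25/9.
For the keeper: with q = P(C), equating Left's and Right's payoffs gives −q + 3 = 8q + 1 ⇒ q = 2/9.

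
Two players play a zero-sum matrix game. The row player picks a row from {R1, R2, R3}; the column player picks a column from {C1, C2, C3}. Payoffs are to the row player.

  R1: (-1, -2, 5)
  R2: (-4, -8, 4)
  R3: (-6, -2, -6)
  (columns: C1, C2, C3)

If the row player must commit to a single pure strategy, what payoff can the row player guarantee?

-2

Row minima: R1 → -2, R2 → -8, R3 → -6.
The best of these is -2.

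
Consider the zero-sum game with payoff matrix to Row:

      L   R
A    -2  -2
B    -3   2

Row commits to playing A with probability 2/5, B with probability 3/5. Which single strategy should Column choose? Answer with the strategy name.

If Column plays L, Row's expected payoff is (2/5)·(-2) + (3/5)·(-3) = -13/5.
If Column plays R, Row's expected payoff is (2/5)·(-2) + (3/5)·2 = 2/5.
Column minimizes Row's payoff; the smallest is -13/5, so the best response is L.

L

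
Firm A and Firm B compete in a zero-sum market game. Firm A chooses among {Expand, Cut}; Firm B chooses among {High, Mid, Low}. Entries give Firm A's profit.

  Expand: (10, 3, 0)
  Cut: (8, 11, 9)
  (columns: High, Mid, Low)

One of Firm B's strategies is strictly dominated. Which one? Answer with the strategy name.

Low holds Firm A's payoff strictly below Mid in every row: 0 < 3, 9 < 11.
So Mid is strictly dominated for Firm B.

Mid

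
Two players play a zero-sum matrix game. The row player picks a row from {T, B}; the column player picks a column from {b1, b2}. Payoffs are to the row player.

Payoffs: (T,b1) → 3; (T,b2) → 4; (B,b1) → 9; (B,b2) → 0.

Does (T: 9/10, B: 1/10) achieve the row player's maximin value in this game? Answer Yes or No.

Yes

Against b1 this mix gives (9/10)·3 + (1/10)·9 = 18/5.
Against b2 this mix gives (9/10)·4 + (1/10)·0 = 18/5.
All of the column player's active replies (b1, b2) yield 18/5, and no column does worse for the row player. The mix makes the column player indifferent and guarantees 18/5, so it is optimal.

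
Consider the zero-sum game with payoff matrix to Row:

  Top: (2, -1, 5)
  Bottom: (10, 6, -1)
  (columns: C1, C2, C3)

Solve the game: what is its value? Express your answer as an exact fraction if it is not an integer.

29/13

Row minima: Top → -1, Bottom → -1; maximin = -1.
Column maxima: C1 → 10, C2 → 6, C3 → 5; minimax = 5.
-1 ≠ 5, so there is no saddle point; optimal play is mixed.
C1 is strictly dominated by C2 (it gives Row strictly more in every row), so Column never plays it.
On the remaining 2×2 (Top, Bottom vs C2, C3):
Let Row play Top with probability p. Expected payoff against C2: (-1)p + 6(1−p) = −7p + 6; against C3: 5p + (-1)(1−p) = 6p − 1.
Setting these equal: −7p + 6 = 6p − 1 ⇒ −13p = -7 ⇒ p = 7/13, and the value is (-7)·(7/13) + 6 = 29/13.
For Column: with q = P(C2), equating Top's and Bottom's payoffs gives −6q + 5 = 7q − 1 ⇒ q = 6/13.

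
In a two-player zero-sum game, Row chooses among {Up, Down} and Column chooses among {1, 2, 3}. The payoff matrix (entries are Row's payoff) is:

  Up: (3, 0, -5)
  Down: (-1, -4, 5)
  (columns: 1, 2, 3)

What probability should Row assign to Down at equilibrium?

Row minima: Up → -5, Down → -4; maximin = -4.
Column maxima: 1 → 3, 2 → 0, 3 → 5; minimax = 0.
-4 ≠ 0, so there is no saddle point; optimal play is mixed.
1 is strictly dominated by 2 (it gives Row strictly more in every row), so Column never plays it.
On the remaining 2×2 (Up, Down vs 2, 3):
Let Row play Up with probability p. Expected payoff against 2: 0p + (-4)(1−p) = 4p − 4; against 3: (-5)p + 5(1−p) = −10p + 5.
Setting these equal: 4p − 4 = −10p + 5 ⇒ 14p = 9 ⇒ p = 9/14, and the value is (4)·(9/14) − 4 = -10/7.
For Column: with q = P(2), equating Up's and Down's payoffs gives 5q − 5 = −9q + 5 ⇒ q = 5/7.

5/14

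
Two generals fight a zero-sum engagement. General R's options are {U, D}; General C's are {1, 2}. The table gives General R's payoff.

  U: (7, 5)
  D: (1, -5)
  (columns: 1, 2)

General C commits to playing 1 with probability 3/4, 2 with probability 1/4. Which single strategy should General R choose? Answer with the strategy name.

U

Expected payoff of U: (3/4)·7 + (1/4)·5 = 13/2.
Expected payoff of D: (3/4)·1 + (1/4)·(-5) = -1/2.
The largest is 13/2, so General R's best response is U.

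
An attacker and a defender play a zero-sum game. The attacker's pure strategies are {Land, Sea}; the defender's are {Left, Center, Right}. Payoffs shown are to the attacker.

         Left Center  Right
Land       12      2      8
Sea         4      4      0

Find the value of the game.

Row minima: Land → 2, Sea → 0; maximin = 2.
Column maxima: Left → 12, Center → 4, Right → 8; minimax = 4.
2 ≠ 4, so there is no saddle point; optimal play is mixed.
Left is strictly dominated by Right (it gives the attacker strictly more in every row), so the defender never plays it.
On the remaining 2×2 (Land, Sea vs Center, Right):
Let the attacker play Land with probability p. Expected payoff against Center: 2p + 4(1−p) = −2p + 4; against Right: 8p + 0(1−p) = 8p.
Setting these equal: −2p + 4 = 8p ⇒ −10p = -4 ⇒ p = 2/5, and the value is (-2)·(2/5) + 4 = 16/5.
For the defender: with q = P(Center), equating Land's and Sea's payoffs gives −6q + 8 = 4q ⇒ q = 4/5.

16/5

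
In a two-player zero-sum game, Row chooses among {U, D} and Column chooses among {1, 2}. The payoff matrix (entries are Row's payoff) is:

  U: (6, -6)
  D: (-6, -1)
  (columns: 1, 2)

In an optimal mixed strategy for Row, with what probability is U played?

Row minima: U → -6, D → -6; maximin = -6.
Column maxima: 1 → 6, 2 → -1; minimax = -1.
-6 ≠ -1, so there is no saddle point; optimal play is mixed.
Let Row play U with probability p. Expected payoff against 1: 6p + (-6)(1−p) = 12p − 6; against 2: (-6)p + (-1)(1−p) = −5p − 1.
Setting these equal: 12p − 6 = −5p − 1 ⇒ 17p = 5 ⇒ p = 5/17, and the value is (12)·(5/17) − 6 = -42/17.
For Column: with q = P(1), equating U's and D's payoffs gives 12q − 6 = −5q − 1 ⇒ q = 5/17.

5/17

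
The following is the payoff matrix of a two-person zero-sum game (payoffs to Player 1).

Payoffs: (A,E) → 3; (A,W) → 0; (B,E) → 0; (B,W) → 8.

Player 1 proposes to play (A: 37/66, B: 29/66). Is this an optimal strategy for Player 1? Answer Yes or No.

No

Against E this mix gives (37/66)·3 + (29/66)·0 = 37/22.
Against W this mix gives (37/66)·0 + (29/66)·8 = 116/33.
Player 2 will play E, holding Player 1 to 37/22. Shifting weight toward the row that does better against E would raise this floor (the equalizing mix achieves 24/11 against both E and W), so the proposed strategy is not optimal.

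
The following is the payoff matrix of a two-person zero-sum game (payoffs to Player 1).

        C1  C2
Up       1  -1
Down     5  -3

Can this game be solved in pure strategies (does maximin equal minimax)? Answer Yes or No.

Row minima: Up → -1, Down → -3; maximin = -1.
Column maxima: C1 → 5, C2 → -1; minimax = -1.
maximin = minimax = -1, so a saddle point exists.

Yes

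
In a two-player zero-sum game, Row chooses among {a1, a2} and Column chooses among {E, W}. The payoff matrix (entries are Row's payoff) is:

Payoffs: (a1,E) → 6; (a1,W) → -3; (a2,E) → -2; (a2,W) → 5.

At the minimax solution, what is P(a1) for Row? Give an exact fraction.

Row minima: a1 → -3, a2 → -2; maximin = -2.
Column maxima: E → 6, W → 5; minimax = 5.
-2 ≠ 5, so there is no saddle point; optimal play is mixed.
Let Row play a1 with probability p. Expected payoff against E: 6p + (-2)(1−p) = 8p − 2; against W: (-3)p + 5(1−p) = −8p + 5.
Setting these equal: 8p − 2 = −8p + 5 ⇒ 16p = 7 ⇒ p = 7/16, and the value is (8)·(7/16) − 2 = 3/2.
For Column: with q = P(E), equating a1's and a2's payoffs gives 9q − 3 = −7q + 5 ⇒ q = 1/2.

7/16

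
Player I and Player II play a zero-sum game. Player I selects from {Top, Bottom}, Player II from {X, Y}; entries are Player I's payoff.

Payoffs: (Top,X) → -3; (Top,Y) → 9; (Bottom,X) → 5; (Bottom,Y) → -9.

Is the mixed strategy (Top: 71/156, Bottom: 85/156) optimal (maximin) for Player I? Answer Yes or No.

Against X this mix gives (71/156)·(-3) + (85/156)·5 = 53/39.
Against Y this mix gives (71/156)·9 + (85/156)·(-9) = -21/26.
Player II will play Y, holding Player I to -21/26. Shifting weight toward the row that does better against Y would raise this floor (the equalizing mix achieves 9/13 against both Y and X), so the proposed strategy is not optimal.

No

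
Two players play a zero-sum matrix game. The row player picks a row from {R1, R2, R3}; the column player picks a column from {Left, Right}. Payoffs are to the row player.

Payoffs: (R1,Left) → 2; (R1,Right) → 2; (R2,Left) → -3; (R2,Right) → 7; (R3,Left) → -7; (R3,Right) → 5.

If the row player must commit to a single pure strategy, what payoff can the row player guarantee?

2

Row minima: R1 → 2, R2 → -3, R3 → -7.
The best of these is 2.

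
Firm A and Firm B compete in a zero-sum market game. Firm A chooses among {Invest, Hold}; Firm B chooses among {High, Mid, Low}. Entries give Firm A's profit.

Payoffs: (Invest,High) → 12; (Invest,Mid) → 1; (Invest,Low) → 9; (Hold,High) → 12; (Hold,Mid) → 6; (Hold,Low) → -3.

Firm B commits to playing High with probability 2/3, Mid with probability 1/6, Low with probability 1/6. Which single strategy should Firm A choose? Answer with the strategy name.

Expected payoff of Invest: (2/3)·12 + (1/6)·1 + (1/6)·9 = 29/3.
Expected payoff of Hold: (2/3)·12 + (1/6)·6 + (1/6)·(-3) = 17/2.
The largest is 29/3, so Firm A's best response is Invest.

Invest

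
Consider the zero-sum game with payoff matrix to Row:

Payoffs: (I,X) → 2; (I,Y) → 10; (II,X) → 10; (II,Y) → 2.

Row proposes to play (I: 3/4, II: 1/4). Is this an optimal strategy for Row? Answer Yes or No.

Against X this mix gives (3/4)·2 + (1/4)·10 = 4.
Against Y this mix gives (3/4)·10 + (1/4)·2 = 8.
Column will play X, holding Row to 4. Shifting weight toward the row that does better against X would raise this floor (the equalizing mix achieves 6 against both X and Y), so the proposed strategy is not optimal.

No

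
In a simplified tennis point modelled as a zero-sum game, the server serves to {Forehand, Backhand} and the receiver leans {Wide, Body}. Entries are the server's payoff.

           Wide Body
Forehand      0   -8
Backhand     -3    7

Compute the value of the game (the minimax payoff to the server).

-4/3

Row minima: Forehand → -8, Backhand → -3; maximin = -3.
Column maxima: Wide → 0, Body → 7; minimax = 0.
-3 ≠ 0, so there is no saddle point; optimal play is mixed.
Let the server play Forehand with probability p. Expected payoff against Wide: 0p + (-3)(1−p) = 3p − 3; against Body: (-8)p + 7(1−p) = −15p + 7.
Setting these equal: 3p − 3 = −15p + 7 ⇒ 18p = 10 ⇒ p = 5/9, and the value is (3)·(5/9) − 3 = -4/3.
For the receiver: with q = P(Wide), equating Forehand's and Backhand's payoffs gives 8q − 8 = −10q + 7 ⇒ q = 5/6.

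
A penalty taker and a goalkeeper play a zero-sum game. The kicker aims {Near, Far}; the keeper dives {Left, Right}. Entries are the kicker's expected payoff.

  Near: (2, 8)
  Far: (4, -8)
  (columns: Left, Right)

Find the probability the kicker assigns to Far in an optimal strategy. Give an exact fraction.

Row minima: Near → 2, Far → -8; maximin = 2.
Column maxima: Left → 4, Right → 8; minimax = 4.
2 ≠ 4, so there is no saddle point; optimal play is mixed.
Let the kicker play Near with probability p. Expected payoff against Left: 2p + 4(1−p) = −2p + 4; against Right: 8p + (-8)(1−p) = 16p − 8.
Setting these equal: −2p + 4 = 16p − 8 ⇒ −18p = -12 ⇒ p = 2/3, and the value is (-2)·(2/3) + 4 = 8/3.
For the keeper: with q = P(Left), equating Near's and Far's payoffs gives −6q + 8 = 12q − 8 ⇒ q = 8/9.

1/3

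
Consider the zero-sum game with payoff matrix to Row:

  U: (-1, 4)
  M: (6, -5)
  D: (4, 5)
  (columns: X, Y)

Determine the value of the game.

25/6

Row minima: U → -1, M → -5, D → 4; maximin = 4.
Column maxima: X → 6, Y → 5; minimax = 5.
4 ≠ 5, so there is no saddle point; optimal play is mixed.
U is strictly dominated by D, so Row never plays it.
On the remaining 2×2 (M, D vs X, Y):
Let Row play M with probability p. Expected payoff against X: 6p + 4(1−p) = 2p + 4; against Y: (-5)p + 5(1−p) = −10p + 5.
Setting these equal: 2p + 4 = −10p + 5 ⇒ 12p = 1 ⇒ p = 1/12, and the value is (2)·(1/12) + 4 = 25/6.
For Column: with q = P(X), equating M's and D's payoffs gives 11q − 5 = −q + 5 ⇒ q = 5/6.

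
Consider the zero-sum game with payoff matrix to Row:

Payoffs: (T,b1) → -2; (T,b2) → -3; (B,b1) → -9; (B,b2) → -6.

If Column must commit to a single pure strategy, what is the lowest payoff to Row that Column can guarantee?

-3

Column maxima: b1 → -2, b2 → -3.
The smallest of these is -3.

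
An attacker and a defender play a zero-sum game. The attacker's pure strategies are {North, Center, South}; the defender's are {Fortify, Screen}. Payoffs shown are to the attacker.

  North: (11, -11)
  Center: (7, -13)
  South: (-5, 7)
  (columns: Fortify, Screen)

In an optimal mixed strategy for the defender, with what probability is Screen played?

Row minima: North → -11, Center → -13, South → -5; maximin = -5.
Column maxima: Fortify → 11, Screen → 7; minimax = 7.
-5 ≠ 7, so there is no saddle point; optimal play is mixed.
Center is strictly dominated by North, so the attacker never plays it.
On the remaining 2×2 (North, South vs Fortify, Screen):
Let the attacker play North with probability p. Expected payoff against Fortify: 11p + (-5)(1−p) = 16p − 5; against Screen: (-11)p + 7(1−p) = −18p + 7.
Setting these equal: 16p − 5 = −18p + 7 ⇒ 34p = 12 ⇒ p = 6/17, and the value is (16)·(6/17) − 5 = 11/17.
For the defender: with q = P(Fortify), equating North's and South's payoffs gives 22q − 11 = −12q + 7 ⇒ q = 9/17.

8/17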